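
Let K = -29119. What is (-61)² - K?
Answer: 32840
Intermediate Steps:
(-61)² - K = (-61)² - 1*(-29119) = 3721 + 29119 = 32840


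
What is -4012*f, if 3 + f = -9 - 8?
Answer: 80240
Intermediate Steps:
f = -20 (f = -3 + (-9 - 8) = -3 - 17 = -20)
-4012*f = -4012*(-20) = 80240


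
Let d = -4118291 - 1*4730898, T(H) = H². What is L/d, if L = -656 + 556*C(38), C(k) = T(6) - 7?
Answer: -15468/8849189 ≈ -0.0017480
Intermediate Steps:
C(k) = 29 (C(k) = 6² - 7 = 36 - 7 = 29)
d = -8849189 (d = -4118291 - 4730898 = -8849189)
L = 15468 (L = -656 + 556*29 = -656 + 16124 = 15468)
L/d = 15468/(-8849189) = 15468*(-1/8849189) = -15468/8849189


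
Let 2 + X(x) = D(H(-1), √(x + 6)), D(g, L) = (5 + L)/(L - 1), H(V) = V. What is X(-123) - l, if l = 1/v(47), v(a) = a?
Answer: -2973/2773 - 9*I*√13/59 ≈ -1.0721 - 0.55*I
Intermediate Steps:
D(g, L) = (5 + L)/(-1 + L)
X(x) = -2 + (5 + √(6 + x))/(-1 + √(6 + x)) (X(x) = -2 + (5 + √(x + 6))/(-1 + √(x + 6)) = -2 + (5 + √(6 + x))/(-1 + √(6 + x)))
l = 1/47 ≈ 0.021277
X(-123) - l = (7 - √(6 - 123))/(-1 + √(6 - 123)) - 1*1/47 = (7 - √(-117))/(-1 + √(-117)) - 1/47 = (7 - 3*I*√13)/(-1 + 3*I*√13) - 1/47 = -1/47 + (7 - 3*I*√13)/(-1 + 3*I*√13)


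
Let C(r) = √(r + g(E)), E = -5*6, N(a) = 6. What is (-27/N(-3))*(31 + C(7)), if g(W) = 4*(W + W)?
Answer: -279/2 - 9*I*√233/2 ≈ -139.5 - 68.69*I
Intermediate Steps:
E = -30
g(W) = 8*W (g(W) = 4*(2*W) = 8*W)
C(r) = √(-240 + r) (C(r) = √(r + 8*(-30)) = √(r - 240) = √(-240 + r))
(-27/N(-3))*(31 + C(7)) = (-27/6)*(31 + √(-240 + 7)) = (-27*⅙)*(31 + √(-233)) = -9*(31 + I*√233)/2 = -279/2 - 9*I*√233/2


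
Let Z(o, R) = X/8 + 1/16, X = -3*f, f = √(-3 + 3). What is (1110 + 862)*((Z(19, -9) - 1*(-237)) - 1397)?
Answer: -9149587/4 ≈ -2.2874e+6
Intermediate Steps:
f = 0 (f = √0 = 0)
X = 0 (X = -3*0 = 0)
Z(o, R) = 1/16 (Z(o, R) = 0/8 + 1/16 = 0*(⅛) + 1*(1/16) = 0 + 1/16 = 1/16)
(1110 + 862)*((Z(19, -9) - 1*(-237)) - 1397) = (1110 + 862)*((1/16 - 1*(-237)) - 1397) = 1972*((1/16 + 237) - 1397) = 1972*(3793/16 - 1397) = 1972*(-18559/16) = -9149587/4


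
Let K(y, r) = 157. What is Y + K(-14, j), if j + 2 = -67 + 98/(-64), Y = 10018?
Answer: 10175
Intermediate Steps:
j = -2257/32 (j = -2 + (-67 + 98/(-64)) = -2 + (-67 + 98*(-1/64)) = -2 + (-67 - 49/32) = -2 - 2193/32 = -2257/32 ≈ -70.531)
Y + K(-14, j) = 10018 + 157 = 10175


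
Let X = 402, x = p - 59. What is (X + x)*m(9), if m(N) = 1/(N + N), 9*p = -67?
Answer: 1510/81 ≈ 18.642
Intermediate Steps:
p = -67/9 (p = (1/9)*(-67) = -67/9 ≈ -7.4444)
x = -598/9 (x = -67/9 - 59 = -598/9 ≈ -66.444)
m(N) = 1/(2*N)
(X + x)*m(9) = (402 - 598/9)*((1/2)/9) = 3020*((1/2)*(1/9))/9 = (3020/9)*(1/18) = 1510/81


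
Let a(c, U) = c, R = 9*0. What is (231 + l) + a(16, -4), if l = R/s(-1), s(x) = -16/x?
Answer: 247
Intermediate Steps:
R = 0
l = 0 (l = 0/((-16/(-1))) = 0/((-16*(-1))) = 0/16 = 0*(1/16) = 0)
(231 + l) + a(16, -4) = (231 + 0) + 16 = 231 + 16 = 247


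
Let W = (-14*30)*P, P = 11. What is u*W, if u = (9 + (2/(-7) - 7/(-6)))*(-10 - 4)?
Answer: 639100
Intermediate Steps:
W = -4620 (W = -14*30*11 = -420*11 = -4620)
u = -415/3 (u = (9 + (2*(-1/7) - 7*(-1/6)))*(-14) = (9 + (-2/7 + 7/6))*(-14) = (9 + 37/42)*(-14) = (415/42)*(-14) = -415/3 ≈ -138.33)
u*W = -415/3*(-4620) = 639100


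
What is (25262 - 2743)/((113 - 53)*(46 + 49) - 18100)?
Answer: -22519/12400 ≈ -1.8160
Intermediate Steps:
(25262 - 2743)/((113 - 53)*(46 + 49) - 18100) = 22519/(60*95 - 18100) = 22519/(5700 - 18100) = 22519/(-12400) = 22519*(-1/12400) = -22519/12400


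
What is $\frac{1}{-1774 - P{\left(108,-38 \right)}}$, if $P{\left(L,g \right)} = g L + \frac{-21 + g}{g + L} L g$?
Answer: $- \frac{35}{39518} \approx -0.00088567$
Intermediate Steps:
$P{\left(L,g \right)} = L g + \frac{L g \left(-21 + g\right)}{L + g}$ ($P{\left(L,g \right)} = L g + \frac{-21 + g}{L + g} L g = L g + \frac{L \left(-21 + g\right)}{L + g} g = L g + \frac{L g \left(-21 + g\right)}{L + g}$)
$\frac{1}{-1774 - P{\left(108,-38 \right)}} = \frac{1}{-1774 - 108 \left(-38\right) \frac{1}{108 - 38} \left(-21 + 108 + 2 \left(-38\right)\right)} = \frac{1}{-1774 - 108 \left(-38\right) \frac{1}{70} \left(-21 + 108 - 76\right)} = \frac{1}{-1774 - 108 \left(-38\right) \frac{1}{70} \cdot 11} = \frac{1}{-1774 - - \frac{22572}{35}} = \frac{1}{-1774 + \frac{22572}{35}} = \frac{1}{- \frac{39518}{35}} = - \frac{35}{39518}$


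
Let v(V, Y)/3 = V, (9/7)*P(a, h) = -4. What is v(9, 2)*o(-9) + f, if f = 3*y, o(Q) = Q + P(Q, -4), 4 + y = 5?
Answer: -324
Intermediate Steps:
y = 1 (y = -4 + 5 = 1)
P(a, h) = -28/9 (P(a, h) = (7/9)*(-4) = -28/9)
v(V, Y) = 3*V
o(Q) = -28/9 + Q (o(Q) = Q - 28/9 = -28/9 + Q)
f = 3 (f = 3*1 = 3)
v(9, 2)*o(-9) + f = (3*9)*(-28/9 - 9) + 3 = 27*(-109/9) + 3 = -327 + 3 = -324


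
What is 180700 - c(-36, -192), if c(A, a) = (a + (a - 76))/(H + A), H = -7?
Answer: 7769640/43 ≈ 1.8069e+5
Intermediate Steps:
c(A, a) = (-76 + 2*a)/(-7 + A) (c(A, a) = (a + (a - 76))/(-7 + A) = (a + (-76 + a))/(-7 + A) = (-76 + 2*a)/(-7 + A))
180700 - c(-36, -192) = 180700 - 2*(-38 - 192)/(-7 - 36) = 180700 - 2*(-230)/(-43) = 180700 - 2*(-1)*(-230)/43 = 180700 - 1*460/43 = 180700 - 460/43 = 7769640/43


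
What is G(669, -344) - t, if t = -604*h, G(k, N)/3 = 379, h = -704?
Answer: -424079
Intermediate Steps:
G(k, N) = 1137 (G(k, N) = 3*379 = 1137)
t = 425216 (t = -604*(-704) = 425216)
G(669, -344) - t = 1137 - 1*425216 = 1137 - 425216 = -424079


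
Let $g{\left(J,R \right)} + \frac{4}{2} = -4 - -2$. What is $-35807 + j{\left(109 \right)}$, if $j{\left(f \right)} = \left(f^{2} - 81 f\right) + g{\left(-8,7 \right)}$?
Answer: $-32759$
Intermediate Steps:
$g{\left(J,R \right)} = -4$ ($g{\left(J,R \right)} = -2 - 2 = -4$)
$j{\left(f \right)} = -4 + f^{2} - 81 f$ ($j{\left(f \right)} = \left(f^{2} - 81 f\right) - 4 = -4 + f^{2} - 81 f$)
$-35807 + j{\left(109 \right)} = -35807 - \left(8833 - 11881\right) = -35807 - -3048 = -35807 + 3048 = -32759$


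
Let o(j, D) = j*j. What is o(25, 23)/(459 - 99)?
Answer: 125/72 ≈ 1.7361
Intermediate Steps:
o(j, D) = j**2
o(25, 23)/(459 - 99) = 25**2/(459 - 99) = 625/360 = 625*(1/360) = 125/72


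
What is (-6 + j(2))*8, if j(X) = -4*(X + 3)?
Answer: -208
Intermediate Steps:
j(X) = -12 - 4*X (j(X) = -4*(3 + X) = -12 - 4*X)
(-6 + j(2))*8 = (-6 + (-12 - 4*2))*8 = (-6 + (-12 - 8))*8 = (-6 - 20)*8 = -26*8 = -208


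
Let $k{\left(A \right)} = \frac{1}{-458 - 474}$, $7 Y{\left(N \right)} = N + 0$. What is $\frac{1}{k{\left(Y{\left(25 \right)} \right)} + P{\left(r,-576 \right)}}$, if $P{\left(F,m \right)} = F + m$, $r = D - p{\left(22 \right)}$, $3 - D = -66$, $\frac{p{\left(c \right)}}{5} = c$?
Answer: $- \frac{932}{575045} \approx -0.0016207$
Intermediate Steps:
$Y{\left(N \right)} = \frac{N}{7}$ ($Y{\left(N \right)} = \frac{N + 0}{7} = \frac{N}{7}$)
$p{\left(c \right)} = 5 c$
$k{\left(A \right)} = - \frac{1}{932}$ ($k{\left(A \right)} = \frac{1}{-932} = - \frac{1}{932}$)
$D = 69$ ($D = 3 - -66 = 3 + 66 = 69$)
$r = -41$ ($r = 69 - 5 \cdot 22 = 69 - 110 = -41$)
$\frac{1}{k{\left(Y{\left(25 \right)} \right)} + P{\left(r,-576 \right)}} = \frac{1}{- \frac{1}{932} - 617} = \frac{1}{- \frac{575045}{932}} = - \frac{932}{575045}$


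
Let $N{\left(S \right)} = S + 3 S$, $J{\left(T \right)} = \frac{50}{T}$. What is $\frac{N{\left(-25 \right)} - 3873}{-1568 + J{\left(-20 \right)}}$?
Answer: $\frac{7946}{3141} \approx 2.5298$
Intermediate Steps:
$N{\left(S \right)} = 4 S$
$\frac{N{\left(-25 \right)} - 3873}{-1568 + J{\left(-20 \right)}} = \frac{4 \left(-25\right) - 3873}{-1568 + \frac{50}{-20}} = \frac{-100 - 3873}{-1568 + 50 \left(- \frac{1}{20}\right)} = - \frac{3973}{-1568 - \frac{5}{2}} = - \frac{3973}{- \frac{3141}{2}} = \left(-3973\right) \left(- \frac{2}{3141}\right) = \frac{7946}{3141}$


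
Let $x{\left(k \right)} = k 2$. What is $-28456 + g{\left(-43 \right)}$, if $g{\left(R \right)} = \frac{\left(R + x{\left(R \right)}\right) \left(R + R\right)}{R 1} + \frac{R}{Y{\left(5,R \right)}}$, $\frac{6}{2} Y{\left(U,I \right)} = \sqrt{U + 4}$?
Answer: $-28757$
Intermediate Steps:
$Y{\left(U,I \right)} = \frac{\sqrt{4 + U}}{3}$ ($Y{\left(U,I \right)} = \frac{\sqrt{U + 4}}{3} = \frac{\sqrt{4 + U}}{3}$)
$x{\left(k \right)} = 2 k$
$g{\left(R \right)} = 7 R$ ($g{\left(R \right)} = \frac{\left(R + 2 R\right) \left(R + R\right)}{R 1} + \frac{R}{\frac{1}{3} \sqrt{4 + 5}} = \frac{3 R 2 R}{R} + \frac{R}{\frac{1}{3} \sqrt{9}} = \frac{6 R^{2}}{R} + \frac{R}{\frac{1}{3} \cdot 3} = 6 R + \frac{R}{1} = 6 R + R 1 = 6 R + R = 7 R$)
$-28456 + g{\left(-43 \right)} = -28456 + 7 \left(-43\right) = -28456 - 301 = -28757$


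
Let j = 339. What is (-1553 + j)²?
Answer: 1473796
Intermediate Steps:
(-1553 + j)² = (-1553 + 339)² = (-1214)² = 1473796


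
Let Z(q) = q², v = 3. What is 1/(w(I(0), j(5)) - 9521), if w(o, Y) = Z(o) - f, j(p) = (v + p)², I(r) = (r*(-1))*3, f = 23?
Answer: -1/9544 ≈ -0.00010478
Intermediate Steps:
I(r) = -3*r (I(r) = -r*3 = -3*r)
j(p) = (3 + p)²
w(o, Y) = -23 + o² (w(o, Y) = o² - 1*23 = o² - 23 = -23 + o²)
1/(w(I(0), j(5)) - 9521) = 1/((-23 + (-3*0)²) - 9521) = 1/((-23 + 0²) - 9521) = 1/((-23 + 0) - 9521) = 1/(-23 - 9521) = 1/(-9544) = -1/9544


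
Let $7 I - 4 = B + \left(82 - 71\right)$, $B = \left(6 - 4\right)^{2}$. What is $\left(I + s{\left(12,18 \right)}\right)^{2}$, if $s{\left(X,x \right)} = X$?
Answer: $\frac{10609}{49} \approx 216.51$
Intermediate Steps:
$B = 4$ ($B = 2^{2} = 4$)
$I = \frac{19}{7}$ ($I = \frac{4}{7} + \frac{4 + \left(82 - 71\right)}{7} = \frac{4}{7} + \frac{4 + 11}{7} = \frac{4}{7} + \frac{1}{7} \cdot 15 = \frac{4}{7} + \frac{15}{7} = \frac{19}{7} \approx 2.7143$)
$\left(I + s{\left(12,18 \right)}\right)^{2} = \left(\frac{19}{7} + 12\right)^{2} = \left(\frac{103}{7}\right)^{2} = \frac{10609}{49}$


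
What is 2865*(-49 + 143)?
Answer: 269310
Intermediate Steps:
2865*(-49 + 143) = 2865*94 = 269310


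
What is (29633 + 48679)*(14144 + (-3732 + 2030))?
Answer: 974357904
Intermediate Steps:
(29633 + 48679)*(14144 + (-3732 + 2030)) = 78312*(14144 - 1702) = 78312*12442 = 974357904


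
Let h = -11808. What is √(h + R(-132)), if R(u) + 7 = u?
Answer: I*√11947 ≈ 109.3*I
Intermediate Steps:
R(u) = -7 + u
√(h + R(-132)) = √(-11808 + (-7 - 132)) = √(-11808 - 139) = √(-11947) = I*√11947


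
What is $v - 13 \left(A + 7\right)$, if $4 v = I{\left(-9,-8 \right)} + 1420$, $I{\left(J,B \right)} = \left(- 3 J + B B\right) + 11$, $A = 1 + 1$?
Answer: $\frac{527}{2} \approx 263.5$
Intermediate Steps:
$A = 2$
$I{\left(J,B \right)} = 11 + B^{2} - 3 J$ ($I{\left(J,B \right)} = \left(- 3 J + B^{2}\right) + 11 = \left(B^{2} - 3 J\right) + 11 = 11 + B^{2} - 3 J$)
$v = \frac{761}{2}$ ($v = \frac{\left(11 + \left(-8\right)^{2} - -27\right) + 1420}{4} = \frac{\left(11 + 64 + 27\right) + 1420}{4} = \frac{102 + 1420}{4} = \frac{1}{4} \cdot 1522 = \frac{761}{2} \approx 380.5$)
$v - 13 \left(A + 7\right) = \frac{761}{2} - 13 \left(2 + 7\right) = \frac{761}{2} - 117 = \frac{527}{2}$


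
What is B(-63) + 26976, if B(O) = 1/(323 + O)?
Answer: 7013761/260 ≈ 26976.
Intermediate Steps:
B(-63) + 26976 = 1/(323 - 63) + 26976 = 1/260 + 26976 = 7013761/260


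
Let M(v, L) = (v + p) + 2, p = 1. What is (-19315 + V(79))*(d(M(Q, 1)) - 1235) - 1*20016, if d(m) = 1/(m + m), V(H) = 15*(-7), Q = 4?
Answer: 167736078/7 ≈ 2.3962e+7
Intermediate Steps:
V(H) = -105
M(v, L) = 3 + v (M(v, L) = (v + 1) + 2 = (1 + v) + 2 = 3 + v)
d(m) = 1/(2*m)
(-19315 + V(79))*(d(M(Q, 1)) - 1235) - 1*20016 = (-19315 - 105)*(1/(2*(3 + 4)) - 1235) - 1*20016 = -19420*((½)/7 - 1235) - 20016 = -19420*((½)*(⅐) - 1235) - 20016 = -19420*(1/14 - 1235) - 20016 = -19420*(-17289/14) - 20016 = 167876190/7 - 20016 = 167736078/7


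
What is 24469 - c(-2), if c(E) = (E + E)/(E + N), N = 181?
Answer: 4379955/179 ≈ 24469.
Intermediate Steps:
c(E) = 2*E/(181 + E) (c(E) = (E + E)/(E + 181) = (2*E)/(181 + E) = 2*E/(181 + E))
24469 - c(-2) = 24469 - 2*(-2)/(181 - 2) = 24469 - 2*(-2)/179 = 24469 - 1*(-4/179) = 24469 + 4/179 = 4379955/179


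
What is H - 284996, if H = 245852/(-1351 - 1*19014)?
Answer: -5804189392/20365 ≈ -2.8501e+5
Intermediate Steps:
H = -245852/20365 (H = 245852/(-1351 - 19014) = 245852/(-20365) = 245852*(-1/20365) = -245852/20365 ≈ -12.072)
H - 284996 = -245852/20365 - 284996 = -5804189392/20365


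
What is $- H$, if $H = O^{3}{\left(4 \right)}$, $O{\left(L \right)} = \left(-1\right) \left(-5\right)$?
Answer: $-125$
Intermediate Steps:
$O{\left(L \right)} = 5$
$H = 125$ ($H = 5^{3} = 125$)
$- H = \left(-1\right) 125 = -125$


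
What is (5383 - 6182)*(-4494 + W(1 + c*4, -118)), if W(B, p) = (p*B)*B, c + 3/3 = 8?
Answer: 82881868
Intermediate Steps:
c = 7 (c = -1 + 8 = 7)
W(B, p) = p*B² (W(B, p) = (B*p)*B = p*B²)
(5383 - 6182)*(-4494 + W(1 + c*4, -118)) = (5383 - 6182)*(-4494 - 118*(1 + 7*4)²) = -799*(-4494 - 118*(1 + 28)²) = -799*(-4494 - 118*29²) = -799*(-4494 - 118*841) = -799*(-4494 - 99238) = -799*(-103732) = 82881868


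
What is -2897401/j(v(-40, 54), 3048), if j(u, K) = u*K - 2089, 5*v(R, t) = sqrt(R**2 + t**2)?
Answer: -151316767225/41845914839 - 88312782480*sqrt(1129)/41845914839 ≈ -74.528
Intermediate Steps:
v(R, t) = sqrt(R**2 + t**2)/5
j(u, K) = -2089 + K*u (j(u, K) = K*u - 2089 = -2089 + K*u)
-2897401/j(v(-40, 54), 3048) = -2897401/(-2089 + 3048*(sqrt((-40)**2 + 54**2)/5)) = -2897401/(-2089 + 3048*(sqrt(1600 + 2916)/5)) = -2897401/(-2089 + 3048*(sqrt(4516)/5)) = -2897401/(-2089 + 3048*((2*sqrt(1129))/5)) = -2897401/(-2089 + 3048*(2*sqrt(1129)/5)) = -2897401/(-2089 + 6096*sqrt(1129)/5)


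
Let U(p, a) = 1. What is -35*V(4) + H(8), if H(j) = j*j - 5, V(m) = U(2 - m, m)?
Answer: 24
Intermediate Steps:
V(m) = 1
H(j) = -5 + j² (H(j) = j² - 5 = -5 + j²)
-35*V(4) + H(8) = -35*1 + (-5 + 8²) = -35 + (-5 + 64) = -35 + 59 = 24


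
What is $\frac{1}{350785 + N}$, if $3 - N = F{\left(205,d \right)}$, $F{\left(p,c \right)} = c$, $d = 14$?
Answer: $\frac{1}{350774} \approx 2.8508 \cdot 10^{-6}$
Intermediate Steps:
$N = -11$ ($N = 3 - 14 = -11$)
$\frac{1}{350785 + N} = \frac{1}{350785 - 11} = \frac{1}{350774}$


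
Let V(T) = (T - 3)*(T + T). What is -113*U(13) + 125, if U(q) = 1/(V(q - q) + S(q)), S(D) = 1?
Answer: 12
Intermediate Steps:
V(T) = 2*T*(-3 + T) (V(T) = (-3 + T)*(2*T) = 2*T*(-3 + T))
U(q) = 1 (U(q) = 1/(2*(q - q)*(-3 + (q - q)) + 1) = 1/(2*0*(-3 + 0) + 1) = 1/(2*0*(-3) + 1) = 1/(0 + 1) = 1/1 = 1)
-113*U(13) + 125 = -113*1 + 125 = -113 + 125 = 12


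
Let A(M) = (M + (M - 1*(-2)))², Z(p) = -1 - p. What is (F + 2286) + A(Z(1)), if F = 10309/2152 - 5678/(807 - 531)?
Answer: 337694077/148488 ≈ 2274.2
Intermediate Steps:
F = -2343443/148488 (F = 10309*(1/2152) - 5678/276 = 10309/2152 - 5678*1/276 = 10309/2152 - 2839/138 = -2343443/148488 ≈ -15.782)
A(M) = (2 + 2*M)² (A(M) = (M + (M + 2))² = (M + (2 + M))² = (2 + 2*M)²)
(F + 2286) + A(Z(1)) = (-2343443/148488 + 2286) + 4*(1 + (-1 - 1*1))² = 337100125/148488 + 4*(1 + (-1 - 1))² = 337100125/148488 + 4*(1 - 2)² = 337100125/148488 + 4*(-1)² = 337100125/148488 + 4*1 = 337100125/148488 + 4 = 337694077/148488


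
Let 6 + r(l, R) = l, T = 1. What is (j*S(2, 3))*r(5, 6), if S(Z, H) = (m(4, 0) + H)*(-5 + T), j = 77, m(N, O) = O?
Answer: 924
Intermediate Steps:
r(l, R) = -6 + l
S(Z, H) = -4*H (S(Z, H) = (0 + H)*(-5 + 1) = H*(-4) = -4*H)
(j*S(2, 3))*r(5, 6) = (77*(-4*3))*(-6 + 5) = (77*(-12))*(-1) = -924*(-1) = 924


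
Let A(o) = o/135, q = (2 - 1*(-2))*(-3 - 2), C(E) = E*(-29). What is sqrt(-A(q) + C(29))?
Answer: I*sqrt(68109)/9 ≈ 28.997*I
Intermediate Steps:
C(E) = -29*E
q = -20 (q = (2 + 2)*(-5) = 4*(-5) = -20)
A(o) = o/135 (A(o) = o*(1/135) = o/135)
sqrt(-A(q) + C(29)) = sqrt(-(-20)/135 - 29*29) = sqrt(-1*(-4/27) - 841) = sqrt(4/27 - 841) = sqrt(-22703/27) = I*sqrt(68109)/9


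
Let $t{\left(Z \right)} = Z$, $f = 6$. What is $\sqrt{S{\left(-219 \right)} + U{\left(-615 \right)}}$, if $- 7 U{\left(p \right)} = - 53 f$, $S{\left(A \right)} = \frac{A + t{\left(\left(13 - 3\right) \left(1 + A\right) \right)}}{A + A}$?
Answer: $\frac{\sqrt{478532082}}{3066} \approx 7.1348$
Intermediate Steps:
$S{\left(A \right)} = \frac{10 + 11 A}{2 A}$ ($S{\left(A \right)} = \frac{A + \left(13 - 3\right) \left(1 + A\right)}{A + A} = \frac{A + 10 \left(1 + A\right)}{2 A} = \left(A + \left(10 + 10 A\right)\right) \frac{1}{2 A} = \left(10 + 11 A\right) \frac{1}{2 A} = \frac{10 + 11 A}{2 A}$)
$U{\left(p \right)} = \frac{318}{7}$ ($U{\left(p \right)} = - \frac{\left(-53\right) 6}{7} = \left(- \frac{1}{7}\right) \left(-318\right) = \frac{318}{7}$)
$\sqrt{S{\left(-219 \right)} + U{\left(-615 \right)}} = \sqrt{\left(\frac{11}{2} + \frac{5}{-219}\right) + \frac{318}{7}} = \sqrt{\left(\frac{11}{2} + 5 \left(- \frac{1}{219}\right)\right) + \frac{318}{7}} = \sqrt{\left(\frac{11}{2} - \frac{5}{219}\right) + \frac{318}{7}} = \sqrt{\frac{2399}{438} + \frac{318}{7}} = \sqrt{\frac{156077}{3066}} = \frac{\sqrt{478532082}}{3066}$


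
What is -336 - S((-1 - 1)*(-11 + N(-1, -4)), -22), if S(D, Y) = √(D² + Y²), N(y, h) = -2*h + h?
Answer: -336 - 2*√170 ≈ -362.08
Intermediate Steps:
N(y, h) = -h
-336 - S((-1 - 1)*(-11 + N(-1, -4)), -22) = -336 - √(((-1 - 1)*(-11 - 1*(-4)))² + (-22)²) = -336 - √((-2*(-11 + 4))² + 484) = -336 - √((-2*(-7))² + 484) = -336 - √(14² + 484) = -336 - √(196 + 484) = -336 - √680 = -336 - 2*√170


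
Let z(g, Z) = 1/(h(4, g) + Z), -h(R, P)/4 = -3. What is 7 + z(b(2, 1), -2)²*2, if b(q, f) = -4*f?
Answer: 351/50 ≈ 7.0200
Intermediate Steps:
h(R, P) = 12 (h(R, P) = -4*(-3) = 12)
z(g, Z) = 1/(12 + Z)
7 + z(b(2, 1), -2)²*2 = 7 + (1/(12 - 2))²*2 = 7 + (1/10)²*2 = 7 + (⅒)²*2 = 7 + (1/100)*2 = 7 + 1/50 = 351/50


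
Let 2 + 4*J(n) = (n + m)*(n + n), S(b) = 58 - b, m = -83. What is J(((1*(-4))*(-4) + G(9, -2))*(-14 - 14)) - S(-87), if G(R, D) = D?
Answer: 185909/2 ≈ 92955.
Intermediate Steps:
J(n) = -½ + n*(-83 + n)/2 (J(n) = -½ + ((n - 83)*(n + n))/4 = -½ + ((-83 + n)*(2*n))/4 = -½ + (2*n*(-83 + n))/4 = -½ + n*(-83 + n)/2)
J(((1*(-4))*(-4) + G(9, -2))*(-14 - 14)) - S(-87) = (-½ + (((1*(-4))*(-4) - 2)*(-14 - 14))²/2 - 83*((1*(-4))*(-4) - 2)*(-14 - 14)/2) - (58 - 1*(-87)) = (-½ + ((-4*(-4) - 2)*(-28))²/2 - 83*(-4*(-4) - 2)*(-28)/2) - (58 + 87) = (-½ + ((16 - 2)*(-28))²/2 - 83*(16 - 2)*(-28)/2) - 1*145 = (-½ + (14*(-28))²/2 - 581*(-28)) - 145 = (-½ + (½)*(-392)² - 83/2*(-392)) - 145 = (-½ + (½)*153664 + 16268) - 145 = (-½ + 76832 + 16268) - 145 = 186199/2 - 145 = 185909/2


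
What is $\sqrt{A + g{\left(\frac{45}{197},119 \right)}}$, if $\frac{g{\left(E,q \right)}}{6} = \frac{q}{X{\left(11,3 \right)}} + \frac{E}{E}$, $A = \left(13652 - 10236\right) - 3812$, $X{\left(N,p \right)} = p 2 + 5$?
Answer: $\frac{2 i \sqrt{9834}}{11} \approx 18.03 i$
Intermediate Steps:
$X{\left(N,p \right)} = 5 + 2 p$ ($X{\left(N,p \right)} = 2 p + 5 = 5 + 2 p$)
$A = -396$ ($A = 3416 - 3812 = -396$)
$g{\left(E,q \right)} = 6 + \frac{6 q}{11}$ ($g{\left(E,q \right)} = 6 \left(\frac{q}{5 + 2 \cdot 3} + \frac{E}{E}\right) = 6 \left(\frac{q}{5 + 6} + 1\right) = 6 \left(\frac{q}{11} + 1\right) = 6 \left(1 + \frac{q}{11}\right) = 6 + \frac{6 q}{11}$)
$\sqrt{A + g{\left(\frac{45}{197},119 \right)}} = \sqrt{-396 + \left(6 + \frac{6}{11} \cdot 119\right)} = \sqrt{-396 + \left(6 + \frac{714}{11}\right)} = \sqrt{-396 + \frac{780}{11}} = \sqrt{- \frac{3576}{11}} = \frac{2 i \sqrt{9834}}{11}$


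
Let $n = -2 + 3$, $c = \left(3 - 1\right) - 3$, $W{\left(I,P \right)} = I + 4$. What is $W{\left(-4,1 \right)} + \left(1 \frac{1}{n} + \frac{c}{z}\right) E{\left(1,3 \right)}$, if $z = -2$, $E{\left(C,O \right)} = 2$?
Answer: $3$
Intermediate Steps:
$W{\left(I,P \right)} = 4 + I$
$c = -1$ ($c = 2 - 3 = -1$)
$n = 1$
$W{\left(-4,1 \right)} + \left(1 \frac{1}{n} + \frac{c}{z}\right) E{\left(1,3 \right)} = \left(4 - 4\right) + \left(1 \cdot 1^{-1} - \frac{1}{-2}\right) 2 = 0 + \left(1 \cdot 1 - - \frac{1}{2}\right) 2 = 0 + \left(1 + \frac{1}{2}\right) 2 = 0 + \frac{3}{2} \cdot 2 = 0 + 3 = 3$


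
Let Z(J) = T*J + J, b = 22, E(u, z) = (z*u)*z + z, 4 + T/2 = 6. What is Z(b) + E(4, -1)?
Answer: 113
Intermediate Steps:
T = 4 (T = -8 + 2*6 = -8 + 12 = 4)
E(u, z) = z + u*z**2 (E(u, z) = (u*z)*z + z = u*z**2 + z = z + u*z**2)
Z(J) = 5*J (Z(J) = 4*J + J = 5*J)
Z(b) + E(4, -1) = 5*22 - (1 + 4*(-1)) = 110 - (1 - 4) = 110 - 1*(-3) = 110 + 3 = 113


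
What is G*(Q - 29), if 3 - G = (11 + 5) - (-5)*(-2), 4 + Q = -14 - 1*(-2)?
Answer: 135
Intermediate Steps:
Q = -16 (Q = -4 + (-14 - 1*(-2)) = -4 + (-14 + 2) = -4 - 12 = -16)
G = -3 (G = 3 - ((11 + 5) - (-5)*(-2)) = 3 - (16 - 1*10) = 3 - (16 - 10) = 3 - 1*6 = 3 - 6 = -3)
G*(Q - 29) = -3*(-16 - 29) = -3*(-45) = 135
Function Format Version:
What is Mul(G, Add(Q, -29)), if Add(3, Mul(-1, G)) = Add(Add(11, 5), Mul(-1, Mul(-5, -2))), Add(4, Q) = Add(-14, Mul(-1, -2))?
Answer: 135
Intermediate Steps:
Q = -16 (Q = Add(-4, Add(-14, Mul(-1, -2))) = Add(-4, Add(-14, 2)) = Add(-4, -12) = -16)
G = -3 (G = Add(3, Mul(-1, Add(Add(11, 5), Mul(-1, Mul(-5, -2))))) = Add(3, Mul(-1, Add(16, Mul(-1, 10)))) = Add(3, Mul(-1, Add(16, -10))) = Add(3, Mul(-1, 6)) = Add(3, -6) = -3)
Mul(G, Add(Q, -29)) = Mul(-3, Add(-16, -29)) = Mul(-3, -45) = 135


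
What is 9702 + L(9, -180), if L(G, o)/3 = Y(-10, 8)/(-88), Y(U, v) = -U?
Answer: 426873/44 ≈ 9701.7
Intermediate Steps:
L(G, o) = -15/44 (L(G, o) = 3*(-1*(-10)/(-88)) = 3*(10*(-1/88)) = 3*(-5/44) = -15/44)
9702 + L(9, -180) = 9702 - 15/44 = 426873/44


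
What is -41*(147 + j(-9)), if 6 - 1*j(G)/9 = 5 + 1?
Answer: -6027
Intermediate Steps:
j(G) = 0 (j(G) = 54 - 9*(5 + 1) = 54 - 9*6 = 54 - 54 = 0)
-41*(147 + j(-9)) = -41*(147 + 0) = -41*147 = -6027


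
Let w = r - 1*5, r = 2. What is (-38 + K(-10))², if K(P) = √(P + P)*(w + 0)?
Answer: 1264 + 456*I*√5 ≈ 1264.0 + 1019.6*I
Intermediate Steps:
w = -3 (w = 2 - 1*5 = 2 - 5 = -3)
K(P) = -3*√2*√P (K(P) = √(P + P)*(-3 + 0) = √(2*P)*(-3) = (√2*√P)*(-3) = -3*√2*√P)
(-38 + K(-10))² = (-38 - 3*√2*√(-10))² = (-38 - 3*√2*I*√10)² = (-38 - 6*I*√5)²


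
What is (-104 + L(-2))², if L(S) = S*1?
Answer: 11236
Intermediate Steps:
L(S) = S
(-104 + L(-2))² = (-104 - 2)² = (-106)² = 11236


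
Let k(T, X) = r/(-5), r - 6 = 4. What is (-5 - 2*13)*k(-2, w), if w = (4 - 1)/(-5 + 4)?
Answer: 62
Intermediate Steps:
r = 10 (r = 6 + 4 = 10)
w = -3 (w = 3/(-1) = 3*(-1) = -3)
k(T, X) = -2 (k(T, X) = 10/(-5) = 10*(-⅕) = -2)
(-5 - 2*13)*k(-2, w) = (-5 - 2*13)*(-2) = (-5 - 26)*(-2) = -31*(-2) = 62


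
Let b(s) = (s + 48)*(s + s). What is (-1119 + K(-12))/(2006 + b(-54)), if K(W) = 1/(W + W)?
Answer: -26857/63696 ≈ -0.42164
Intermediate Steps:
b(s) = 2*s*(48 + s) (b(s) = (48 + s)*(2*s) = 2*s*(48 + s))
K(W) = 1/(2*W)
(-1119 + K(-12))/(2006 + b(-54)) = (-1119 + (½)/(-12))/(2006 + 2*(-54)*(48 - 54)) = (-1119 + (½)*(-1/12))/(2006 + 2*(-54)*(-6)) = (-1119 - 1/24)/(2006 + 648) = -26857/24/2654 = -26857/24*1/2654 = -26857/63696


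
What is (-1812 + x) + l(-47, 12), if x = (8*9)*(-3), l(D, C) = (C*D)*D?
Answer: 24480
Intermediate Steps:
l(D, C) = C*D**2
x = -216 (x = 72*(-3) = -216)
(-1812 + x) + l(-47, 12) = (-1812 - 216) + 12*(-47)**2 = -2028 + 12*2209 = -2028 + 26508 = 24480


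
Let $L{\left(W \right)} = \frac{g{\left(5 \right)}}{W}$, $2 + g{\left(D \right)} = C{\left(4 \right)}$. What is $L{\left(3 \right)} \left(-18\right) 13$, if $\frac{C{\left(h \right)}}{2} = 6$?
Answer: $-780$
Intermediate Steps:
$C{\left(h \right)} = 12$ ($C{\left(h \right)} = 2 \cdot 6 = 12$)
$g{\left(D \right)} = 10$ ($g{\left(D \right)} = -2 + 12 = 10$)
$L{\left(W \right)} = \frac{10}{W}$
$L{\left(3 \right)} \left(-18\right) 13 = \frac{10}{3} \left(-18\right) 13 = \left(-60\right) 13 = -780$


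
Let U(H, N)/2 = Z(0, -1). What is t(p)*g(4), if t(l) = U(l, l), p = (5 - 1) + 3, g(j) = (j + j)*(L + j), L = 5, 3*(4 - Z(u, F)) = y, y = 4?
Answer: 384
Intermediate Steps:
Z(u, F) = 8/3 (Z(u, F) = 4 - ⅓*4 = 4 - 4/3 = 8/3)
U(H, N) = 16/3 (U(H, N) = 2*(8/3) = 16/3)
g(j) = 2*j*(5 + j) (g(j) = (j + j)*(5 + j) = (2*j)*(5 + j) = 2*j*(5 + j))
p = 7 (p = 4 + 3 = 7)
t(l) = 16/3
t(p)*g(4) = 16*(2*4*(5 + 4))/3 = 16*(2*4*9)/3 = (16/3)*72 = 384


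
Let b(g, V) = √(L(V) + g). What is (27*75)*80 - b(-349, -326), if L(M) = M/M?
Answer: 162000 - 2*I*√87 ≈ 1.62e+5 - 18.655*I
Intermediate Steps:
L(M) = 1
b(g, V) = √(1 + g)
(27*75)*80 - b(-349, -326) = (27*75)*80 - √(1 - 349) = 2025*80 - √(-348) = 162000 - 2*I*√87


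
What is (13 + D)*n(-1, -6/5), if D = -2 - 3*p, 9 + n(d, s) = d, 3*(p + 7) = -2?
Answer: -340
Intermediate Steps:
p = -23/3 (p = -7 + (⅓)*(-2) = -7 - ⅔ = -23/3 ≈ -7.6667)
n(d, s) = -9 + d
D = 21 (D = -2 - 3*(-23/3) = -2 + 23 = 21)
(13 + D)*n(-1, -6/5) = (13 + 21)*(-9 - 1) = 34*(-10) = -340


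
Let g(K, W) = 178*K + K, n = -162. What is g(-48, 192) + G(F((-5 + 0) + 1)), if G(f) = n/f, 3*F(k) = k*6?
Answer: -34287/4 ≈ -8571.8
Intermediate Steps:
F(k) = 2*k (F(k) = (k*6)/3 = (6*k)/3 = 2*k)
G(f) = -162/f
g(K, W) = 179*K
g(-48, 192) + G(F((-5 + 0) + 1)) = 179*(-48) - 162*1/(2*((-5 + 0) + 1)) = -8592 - 162*1/(2*(-5 + 1)) = -8592 - 162/(2*(-4)) = -8592 - 162/(-8) = -8592 - 162*(-⅛) = -8592 + 81/4 = -34287/4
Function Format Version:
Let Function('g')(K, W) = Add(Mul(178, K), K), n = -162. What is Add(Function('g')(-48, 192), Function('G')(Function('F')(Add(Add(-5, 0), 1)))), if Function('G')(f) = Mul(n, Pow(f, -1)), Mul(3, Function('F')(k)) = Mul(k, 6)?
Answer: Rational(-34287, 4) ≈ -8571.8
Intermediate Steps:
Function('F')(k) = Mul(2, k) (Function('F')(k) = Mul(Rational(1, 3), Mul(k, 6)) = Mul(Rational(1, 3), Mul(6, k)) = Mul(2, k))
Function('G')(f) = Mul(-162, Pow(f, -1))
Function('g')(K, W) = Mul(179, K)
Add(Function('g')(-48, 192), Function('G')(Function('F')(Add(Add(-5, 0), 1)))) = Add(Mul(179, -48), Mul(-162, Pow(Mul(2, Add(Add(-5, 0), 1)), -1))) = Add(-8592, Mul(-162, Pow(Mul(2, Add(-5, 1)), -1))) = Add(-8592, Mul(-162, Pow(Mul(2, -4), -1))) = Add(-8592, Mul(-162, Pow(-8, -1))) = Add(-8592, Mul(-162, Rational(-1, 8))) = Add(-8592, Rational(81, 4)) = Rational(-34287, 4)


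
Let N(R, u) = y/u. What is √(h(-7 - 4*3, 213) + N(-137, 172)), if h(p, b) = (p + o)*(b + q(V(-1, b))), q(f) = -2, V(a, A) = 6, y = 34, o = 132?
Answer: 9*√2177090/86 ≈ 154.41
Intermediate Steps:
h(p, b) = (-2 + b)*(132 + p) (h(p, b) = (p + 132)*(b - 2) = (132 + p)*(-2 + b) = (-2 + b)*(132 + p))
N(R, u) = 34/u
√(h(-7 - 4*3, 213) + N(-137, 172)) = √((-264 - 2*(-7 - 4*3) + 132*213 + 213*(-7 - 4*3)) + 34/172) = √((-264 - 2*(-7 - 12) + 28116 + 213*(-7 - 12)) + 34*(1/172)) = √((-264 - 2*(-19) + 28116 + 213*(-19)) + 17/86) = √((-264 + 38 + 28116 - 4047) + 17/86) = √(23843 + 17/86) = √(2050515/86) = 9*√2177090/86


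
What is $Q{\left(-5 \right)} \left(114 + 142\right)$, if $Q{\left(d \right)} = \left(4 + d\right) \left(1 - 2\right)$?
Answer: $256$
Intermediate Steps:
$Q{\left(d \right)} = -4 - d$ ($Q{\left(d \right)} = \left(4 + d\right) \left(-1\right) = -4 - d$)
$Q{\left(-5 \right)} \left(114 + 142\right) = \left(-4 - -5\right) \left(114 + 142\right) = \left(-4 + 5\right) 256 = 1 \cdot 256 = 256$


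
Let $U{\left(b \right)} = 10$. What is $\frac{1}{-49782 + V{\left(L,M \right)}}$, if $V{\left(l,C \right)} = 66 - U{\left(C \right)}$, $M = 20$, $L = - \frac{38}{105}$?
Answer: $- \frac{1}{49726} \approx -2.011 \cdot 10^{-5}$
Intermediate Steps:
$L = - \frac{38}{105}$ ($L = \left(-38\right) \frac{1}{105} = - \frac{38}{105} \approx -0.3619$)
$V{\left(l,C \right)} = 56$ ($V{\left(l,C \right)} = 66 - 10 = 56$)
$\frac{1}{-49782 + V{\left(L,M \right)}} = \frac{1}{-49782 + 56} = \frac{1}{-49726} = - \frac{1}{49726}$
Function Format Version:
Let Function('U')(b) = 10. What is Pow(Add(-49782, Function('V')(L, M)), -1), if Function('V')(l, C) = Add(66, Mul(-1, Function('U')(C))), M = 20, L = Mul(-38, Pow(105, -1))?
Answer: Rational(-1, 49726) ≈ -2.0110e-5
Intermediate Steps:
L = Rational(-38, 105) (L = Mul(-38, Rational(1, 105)) = Rational(-38, 105) ≈ -0.36190)
Function('V')(l, C) = 56 (Function('V')(l, C) = Add(66, Mul(-1, 10)) = Add(66, -10) = 56)
Pow(Add(-49782, Function('V')(L, M)), -1) = Pow(Add(-49782, 56), -1) = Pow(-49726, -1) = Rational(-1, 49726)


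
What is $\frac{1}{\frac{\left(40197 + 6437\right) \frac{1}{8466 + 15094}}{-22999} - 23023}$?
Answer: $- \frac{270928220}{6237580432377} \approx -4.3435 \cdot 10^{-5}$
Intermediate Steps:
$\frac{1}{\frac{\left(40197 + 6437\right) \frac{1}{8466 + 15094}}{-22999} - 23023} = \frac{1}{\frac{46634}{23560} \left(- \frac{1}{22999}\right) - 23023} = \frac{1}{46634 \cdot \frac{1}{23560} \left(- \frac{1}{22999}\right) - 23023} = \frac{1}{\frac{23317}{11780} \left(- \frac{1}{22999}\right) - 23023} = \frac{1}{- \frac{23317}{270928220} - 23023} = \frac{1}{- \frac{6237580432377}{270928220}} = - \frac{270928220}{6237580432377}$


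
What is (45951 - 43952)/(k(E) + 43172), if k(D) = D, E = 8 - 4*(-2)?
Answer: 1999/43188 ≈ 0.046286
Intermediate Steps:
E = 16 (E = 8 + 8 = 16)
(45951 - 43952)/(k(E) + 43172) = (45951 - 43952)/(16 + 43172) = 1999/43188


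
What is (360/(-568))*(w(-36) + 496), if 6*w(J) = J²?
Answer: -32040/71 ≈ -451.27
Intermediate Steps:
w(J) = J²/6
(360/(-568))*(w(-36) + 496) = (360/(-568))*((⅙)*(-36)² + 496) = (360*(-1/568))*((⅙)*1296 + 496) = -45*(216 + 496)/71 = -45/71*712 = -32040/71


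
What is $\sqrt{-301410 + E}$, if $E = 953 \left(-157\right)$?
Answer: $i \sqrt{451031} \approx 671.59 i$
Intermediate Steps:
$E = -149621$
$\sqrt{-301410 + E} = \sqrt{-301410 - 149621} = \sqrt{-451031} = i \sqrt{451031}$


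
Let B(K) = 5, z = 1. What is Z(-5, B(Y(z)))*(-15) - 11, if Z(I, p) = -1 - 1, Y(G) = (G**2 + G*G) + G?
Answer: 19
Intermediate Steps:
Y(G) = G + 2*G**2 (Y(G) = (G**2 + G**2) + G = 2*G**2 + G = G + 2*G**2)
Z(I, p) = -2
Z(-5, B(Y(z)))*(-15) - 11 = -2*(-15) - 11 = 30 - 11 = 19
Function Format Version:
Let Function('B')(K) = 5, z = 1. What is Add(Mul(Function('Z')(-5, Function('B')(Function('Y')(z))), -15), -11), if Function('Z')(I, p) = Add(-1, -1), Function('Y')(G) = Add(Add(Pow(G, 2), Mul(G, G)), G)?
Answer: 19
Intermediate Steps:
Function('Y')(G) = Add(G, Mul(2, Pow(G, 2))) (Function('Y')(G) = Add(Add(Pow(G, 2), Pow(G, 2)), G) = Add(Mul(2, Pow(G, 2)), G) = Add(G, Mul(2, Pow(G, 2))))
Function('Z')(I, p) = -2
Add(Mul(Function('Z')(-5, Function('B')(Function('Y')(z))), -15), -11) = Add(Mul(-2, -15), -11) = Add(30, -11) = 19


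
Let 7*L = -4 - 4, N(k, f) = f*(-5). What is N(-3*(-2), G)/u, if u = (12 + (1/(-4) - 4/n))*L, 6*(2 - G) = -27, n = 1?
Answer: 455/124 ≈ 3.6694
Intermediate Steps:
G = 13/2 (G = 2 - 1/6*(-27) = 2 + 9/2 = 13/2 ≈ 6.5000)
N(k, f) = -5*f
L = -8/7 (L = (-4 - 4)/7 = (1/7)*(-8) = -8/7 ≈ -1.1429)
u = -62/7 (u = (12 + (1/(-4) - 4/1))*(-8/7) = (12 + (1*(-1/4) - 4*1))*(-8/7) = (12 + (-1/4 - 4))*(-8/7) = (12 - 17/4)*(-8/7) = (31/4)*(-8/7) = -62/7 ≈ -8.8571)
N(-3*(-2), G)/u = (-5*13/2)/(-62/7) = -65/2*(-7/62) = 455/124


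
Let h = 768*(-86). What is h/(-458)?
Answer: 33024/229 ≈ 144.21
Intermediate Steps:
h = -66048
h/(-458) = -66048/(-458) = -66048*(-1/458) = 33024/229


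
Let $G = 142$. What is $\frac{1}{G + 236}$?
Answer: $\frac{1}{378} \approx 0.0026455$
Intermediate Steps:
$\frac{1}{G + 236} = \frac{1}{142 + 236} = \frac{1}{378}$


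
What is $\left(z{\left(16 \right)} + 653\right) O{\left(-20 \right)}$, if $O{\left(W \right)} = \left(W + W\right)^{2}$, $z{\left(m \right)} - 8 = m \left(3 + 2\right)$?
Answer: $1185600$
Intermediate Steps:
$z{\left(m \right)} = 8 + 5 m$ ($z{\left(m \right)} = 8 + m \left(3 + 2\right) = 8 + m 5 = 8 + 5 m$)
$O{\left(W \right)} = 4 W^{2}$ ($O{\left(W \right)} = \left(2 W\right)^{2} = 4 W^{2}$)
$\left(z{\left(16 \right)} + 653\right) O{\left(-20 \right)} = \left(\left(8 + 5 \cdot 16\right) + 653\right) 4 \left(-20\right)^{2} = \left(\left(8 + 80\right) + 653\right) 4 \cdot 400 = \left(88 + 653\right) 1600 = 741 \cdot 1600 = 1185600$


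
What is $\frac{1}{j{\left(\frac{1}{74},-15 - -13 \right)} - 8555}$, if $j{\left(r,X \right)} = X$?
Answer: $- \frac{1}{8557} \approx -0.00011686$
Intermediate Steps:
$\frac{1}{j{\left(\frac{1}{74},-15 - -13 \right)} - 8555} = \frac{1}{\left(-15 - -13\right) - 8555} = \frac{1}{\left(-15 + 13\right) - 8555} = \frac{1}{-2 - 8555} = \frac{1}{-8557} = - \frac{1}{8557}$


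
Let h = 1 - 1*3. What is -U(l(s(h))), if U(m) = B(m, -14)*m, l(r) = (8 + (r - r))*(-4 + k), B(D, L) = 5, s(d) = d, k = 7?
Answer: -120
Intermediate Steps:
h = -2 (h = 1 - 3 = -2)
l(r) = 24 (l(r) = (8 + (r - r))*(-4 + 7) = (8 + 0)*3 = 8*3 = 24)
U(m) = 5*m
-U(l(s(h))) = -5*24 = -1*120 = -120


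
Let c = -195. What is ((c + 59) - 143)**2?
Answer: 77841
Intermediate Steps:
((c + 59) - 143)**2 = ((-195 + 59) - 143)**2 = (-136 - 143)**2 = (-279)**2 = 77841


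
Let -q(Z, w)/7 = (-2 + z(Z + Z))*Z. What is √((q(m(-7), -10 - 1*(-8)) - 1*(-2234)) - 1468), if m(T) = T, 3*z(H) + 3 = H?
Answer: √3513/3 ≈ 19.757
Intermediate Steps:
z(H) = -1 + H/3
q(Z, w) = -7*Z*(-3 + 2*Z/3) (q(Z, w) = -7*(-2 + (-1 + (Z + Z)/3))*Z = -7*(-2 + (-1 + (2*Z)/3))*Z = -7*(-2 + (-1 + 2*Z/3))*Z = -7*(-3 + 2*Z/3)*Z = -7*Z*(-3 + 2*Z/3))
√((q(m(-7), -10 - 1*(-8)) - 1*(-2234)) - 1468) = √(((7/3)*(-7)*(9 - 2*(-7)) - 1*(-2234)) - 1468) = √(((7/3)*(-7)*(9 + 14) + 2234) - 1468) = √(((7/3)*(-7)*23 + 2234) - 1468) = √((-1127/3 + 2234) - 1468) = √(5575/3 - 1468) = √(1171/3) = √3513/3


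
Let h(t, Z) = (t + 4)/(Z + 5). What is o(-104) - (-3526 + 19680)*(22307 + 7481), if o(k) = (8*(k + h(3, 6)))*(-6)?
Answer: -5293094296/11 ≈ -4.8119e+8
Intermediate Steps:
h(t, Z) = (4 + t)/(5 + Z)
o(k) = -336/11 - 48*k (o(k) = (8*(k + (4 + 3)/(5 + 6)))*(-6) = (8*(k + 7/11))*(-6) = (8*(7/11 + k))*(-6) = (56/11 + 8*k)*(-6) = -336/11 - 48*k)
o(-104) - (-3526 + 19680)*(22307 + 7481) = (-336/11 - 48*(-104)) - (-3526 + 19680)*(22307 + 7481) = (-336/11 + 4992) - 16154*29788 = 54576/11 - 1*481195352 = 54576/11 - 481195352 = -5293094296/11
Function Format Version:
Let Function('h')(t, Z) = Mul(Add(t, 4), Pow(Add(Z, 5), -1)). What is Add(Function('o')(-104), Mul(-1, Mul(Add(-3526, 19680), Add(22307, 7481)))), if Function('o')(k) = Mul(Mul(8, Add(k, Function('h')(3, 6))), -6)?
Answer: Rational(-5293094296, 11) ≈ -4.8119e+8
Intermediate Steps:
Function('h')(t, Z) = Mul(Pow(Add(5, Z), -1), Add(4, t)) (Function('h')(t, Z) = Mul(Add(4, t), Pow(Add(5, Z), -1)) = Mul(Pow(Add(5, Z), -1), Add(4, t)))
Function('o')(k) = Add(Rational(-336, 11), Mul(-48, k)) (Function('o')(k) = Mul(Mul(8, Add(k, Mul(Pow(Add(5, 6), -1), Add(4, 3)))), -6) = Mul(Mul(8, Add(k, Mul(Pow(11, -1), 7))), -6) = Mul(Mul(8, Add(k, Mul(Rational(1, 11), 7))), -6) = Mul(Mul(8, Add(k, Rational(7, 11))), -6) = Mul(Mul(8, Add(Rational(7, 11), k)), -6) = Mul(Add(Rational(56, 11), Mul(8, k)), -6) = Add(Rational(-336, 11), Mul(-48, k)))
Add(Function('o')(-104), Mul(-1, Mul(Add(-3526, 19680), Add(22307, 7481)))) = Add(Add(Rational(-336, 11), Mul(-48, -104)), Mul(-1, Mul(Add(-3526, 19680), Add(22307, 7481)))) = Add(Add(Rational(-336, 11), 4992), Mul(-1, Mul(16154, 29788))) = Add(Rational(54576, 11), Mul(-1, 481195352)) = Add(Rational(54576, 11), -481195352) = Rational(-5293094296, 11)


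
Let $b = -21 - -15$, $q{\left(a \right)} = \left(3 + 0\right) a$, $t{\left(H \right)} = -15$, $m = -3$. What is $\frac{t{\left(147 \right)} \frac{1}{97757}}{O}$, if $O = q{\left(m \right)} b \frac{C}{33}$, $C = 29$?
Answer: $- \frac{5}{1546338} \approx -3.2334 \cdot 10^{-6}$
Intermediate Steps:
$q{\left(a \right)} = 3 a$
$b = -6$ ($b = -21 + 15 = -6$)
$O = \frac{522}{11}$ ($O = 3 \left(-3\right) \left(-6\right) \frac{29}{33} = \left(-9\right) \left(-6\right) 29 \cdot \frac{1}{33} = 54 \cdot \frac{29}{33} = \frac{522}{11} \approx 47.455$)
$\frac{t{\left(147 \right)} \frac{1}{97757}}{O} = \frac{\left(-15\right) \frac{1}{97757}}{\frac{522}{11}} = \left(-15\right) \frac{1}{97757} \cdot \frac{11}{522} = \left(- \frac{15}{97757}\right) \frac{11}{522} = - \frac{5}{1546338}$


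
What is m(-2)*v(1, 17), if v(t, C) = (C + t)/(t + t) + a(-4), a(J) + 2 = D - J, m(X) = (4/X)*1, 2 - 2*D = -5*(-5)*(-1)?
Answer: -49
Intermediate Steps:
D = 27/2 (D = 1 - (-5*(-5))*(-1)/2 = 1 - 25*(-1)/2 = 1 - ½*(-25) = 1 + 25/2 = 27/2 ≈ 13.500)
m(X) = 4/X
a(J) = 23/2 - J (a(J) = -2 + (27/2 - J) = 23/2 - J)
v(t, C) = 31/2 + (C + t)/(2*t) (v(t, C) = (C + t)/(t + t) + (23/2 - 1*(-4)) = (C + t)/((2*t)) + (23/2 + 4) = (C + t)*(1/(2*t)) + 31/2 = (C + t)/(2*t) + 31/2 = 31/2 + (C + t)/(2*t))
m(-2)*v(1, 17) = (4/(-2))*(16 + (½)*17/1) = (4*(-½))*(16 + (½)*17*1) = -2*(16 + 17/2) = -2*49/2 = -49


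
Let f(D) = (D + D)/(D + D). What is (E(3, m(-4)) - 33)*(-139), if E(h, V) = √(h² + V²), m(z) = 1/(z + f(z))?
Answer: 4587 - 139*√82/3 ≈ 4167.4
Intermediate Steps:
f(D) = 1 (f(D) = (2*D)/((2*D)) = (2*D)*(1/(2*D)) = 1)
m(z) = 1/(1 + z) (m(z) = 1/(z + 1) = 1/(1 + z))
E(h, V) = √(V² + h²)
(E(3, m(-4)) - 33)*(-139) = (√((1/(1 - 4))² + 3²) - 33)*(-139) = (√((1/(-3))² + 9) - 33)*(-139) = (√((-⅓)² + 9) - 33)*(-139) = (√(⅑ + 9) - 33)*(-139) = (√(82/9) - 33)*(-139) = (√82/3 - 33)*(-139) = (-33 + √82/3)*(-139) = 4587 - 139*√82/3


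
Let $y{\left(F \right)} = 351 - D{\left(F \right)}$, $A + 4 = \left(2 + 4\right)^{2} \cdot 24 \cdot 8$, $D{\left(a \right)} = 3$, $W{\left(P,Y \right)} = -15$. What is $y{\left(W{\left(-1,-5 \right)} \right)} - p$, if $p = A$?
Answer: $-6560$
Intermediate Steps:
$A = 6908$ ($A = -4 + \left(2 + 4\right)^{2} \cdot 24 \cdot 8 = -4 + 6^{2} \cdot 24 \cdot 8 = -4 + 36 \cdot 24 \cdot 8 = -4 + 864 \cdot 8 = -4 + 6912 = 6908$)
$y{\left(F \right)} = 348$ ($y{\left(F \right)} = 351 - 3 = 348$)
$p = 6908$
$y{\left(W{\left(-1,-5 \right)} \right)} - p = 348 - 6908 = -6560$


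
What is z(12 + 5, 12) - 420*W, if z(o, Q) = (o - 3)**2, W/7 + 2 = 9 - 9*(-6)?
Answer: -179144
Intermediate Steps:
W = 427 (W = -14 + 7*(9 - 9*(-6)) = -14 + 7*(9 + 54) = -14 + 7*63 = -14 + 441 = 427)
z(o, Q) = (-3 + o)**2
z(12 + 5, 12) - 420*W = (-3 + (12 + 5))**2 - 420*427 = (-3 + 17)**2 - 179340 = 14**2 - 179340 = 196 - 179340 = -179144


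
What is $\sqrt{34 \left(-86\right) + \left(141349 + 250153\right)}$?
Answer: $\sqrt{388578} \approx 623.36$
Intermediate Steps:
$\sqrt{34 \left(-86\right) + \left(141349 + 250153\right)} = \sqrt{-2924 + 391502} = \sqrt{388578}$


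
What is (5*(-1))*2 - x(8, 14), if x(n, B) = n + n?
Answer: -26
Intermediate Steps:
x(n, B) = 2*n
(5*(-1))*2 - x(8, 14) = (5*(-1))*2 - 2*8 = -5*2 - 1*16 = -10 - 16 = -26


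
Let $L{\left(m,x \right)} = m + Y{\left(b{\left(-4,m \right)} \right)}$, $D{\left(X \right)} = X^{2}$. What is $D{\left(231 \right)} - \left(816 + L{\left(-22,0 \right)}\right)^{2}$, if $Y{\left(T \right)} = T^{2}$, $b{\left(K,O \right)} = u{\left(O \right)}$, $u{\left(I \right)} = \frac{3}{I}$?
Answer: $- \frac{135190198609}{234256} \approx -5.771 \cdot 10^{5}$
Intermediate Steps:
$b{\left(K,O \right)} = \frac{3}{O}$
$L{\left(m,x \right)} = m + \frac{9}{m^{2}}$ ($L{\left(m,x \right)} = m + \left(\frac{3}{m}\right)^{2} = m + \frac{9}{m^{2}}$)
$D{\left(231 \right)} - \left(816 + L{\left(-22,0 \right)}\right)^{2} = 231^{2} - \left(816 - \left(22 - \frac{9}{484}\right)\right)^{2} = 53361 - \left(816 + \left(-22 + 9 \cdot \frac{1}{484}\right)\right)^{2} = 53361 - \left(816 + \left(-22 + \frac{9}{484}\right)\right)^{2} = 53361 - \left(816 - \frac{10639}{484}\right)^{2} = 53361 - \left(\frac{384305}{484}\right)^{2} = 53361 - \frac{147690333025}{234256} = - \frac{135190198609}{234256}$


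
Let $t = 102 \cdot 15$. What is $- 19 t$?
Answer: $-29070$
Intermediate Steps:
$t = 1530$
$- 19 t = \left(-19\right) 1530 = -29070$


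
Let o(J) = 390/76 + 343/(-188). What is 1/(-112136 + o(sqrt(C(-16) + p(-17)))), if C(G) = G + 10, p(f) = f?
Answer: -3572/400537979 ≈ -8.9180e-6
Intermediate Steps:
C(G) = 10 + G
o(J) = 11813/3572 (o(J) = 390*(1/76) + 343*(-1/188) = 195/38 - 343/188 = 11813/3572)
1/(-112136 + o(sqrt(C(-16) + p(-17)))) = 1/(-112136 + 11813/3572) = 1/(-400537979/3572) = -3572/400537979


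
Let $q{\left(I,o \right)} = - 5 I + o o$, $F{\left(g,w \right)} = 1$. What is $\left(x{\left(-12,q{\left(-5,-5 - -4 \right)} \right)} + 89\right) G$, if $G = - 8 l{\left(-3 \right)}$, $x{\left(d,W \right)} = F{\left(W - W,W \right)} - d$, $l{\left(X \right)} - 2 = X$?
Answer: $816$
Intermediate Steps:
$l{\left(X \right)} = 2 + X$
$q{\left(I,o \right)} = o^{2} - 5 I$ ($q{\left(I,o \right)} = - 5 I + o^{2} = o^{2} - 5 I$)
$x{\left(d,W \right)} = 1 - d$
$G = 8$ ($G = - 8 \left(2 - 3\right) = \left(-8\right) \left(-1\right) = 8$)
$\left(x{\left(-12,q{\left(-5,-5 - -4 \right)} \right)} + 89\right) G = \left(\left(1 - -12\right) + 89\right) 8 = \left(\left(1 + 12\right) + 89\right) 8 = \left(13 + 89\right) 8 = 102 \cdot 8 = 816$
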